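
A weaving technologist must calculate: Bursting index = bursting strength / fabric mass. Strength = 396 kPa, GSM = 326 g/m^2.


Formula: Bursting Index = Bursting Strength / Fabric GSM
BI = 396 kPa / 326 g/m^2
BI = 1.215 kPa/(g/m^2)

1.215 kPa/(g/m^2)


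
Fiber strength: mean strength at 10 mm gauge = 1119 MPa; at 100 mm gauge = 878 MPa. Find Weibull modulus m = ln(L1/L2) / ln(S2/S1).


Formula: m = ln(L1/L2) / ln(S2/S1)
Step 1: ln(L1/L2) = ln(10/100) = -2.30259
Step 2: S2/S1 = 878/1119 = 0.78463
Step 3: ln(S2/S1) = ln(0.78463) = -0.24254
Step 4: m = -2.30259 / -0.24254 = 9.49

9.49 (Weibull m)


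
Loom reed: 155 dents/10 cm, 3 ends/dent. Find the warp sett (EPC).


Formula: EPC = (dents per 10 cm * ends per dent) / 10
Step 1: Total ends per 10 cm = 155 * 3 = 465
Step 2: EPC = 465 / 10 = 46.5 ends/cm

46.5 ends/cm


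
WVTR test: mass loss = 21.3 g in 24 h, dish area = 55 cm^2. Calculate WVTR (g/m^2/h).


Formula: WVTR = mass_loss / (area * time)
Step 1: Convert area: 55 cm^2 = 0.0055 m^2
Step 2: WVTR = 21.3 g / (0.0055 m^2 * 24 h)
Step 3: WVTR = 21.3 / 0.132 = 161.4 g/m^2/h

161.4 g/m^2/h


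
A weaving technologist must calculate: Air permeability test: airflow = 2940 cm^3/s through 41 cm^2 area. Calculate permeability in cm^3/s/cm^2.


Formula: Air Permeability = Airflow / Test Area
AP = 2940 cm^3/s / 41 cm^2
AP = 71.7 cm^3/s/cm^2

71.7 cm^3/s/cm^2


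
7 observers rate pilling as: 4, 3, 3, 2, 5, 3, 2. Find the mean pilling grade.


Formula: Mean = sum / count
Sum = 4 + 3 + 3 + 2 + 5 + 3 + 2 = 22
Mean = 22 / 7 = 3.1

3.1


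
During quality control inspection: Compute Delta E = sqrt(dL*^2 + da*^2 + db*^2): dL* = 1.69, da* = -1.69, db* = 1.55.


Formula: Delta E = sqrt(dL*^2 + da*^2 + db*^2)
Step 1: dL*^2 = 1.69^2 = 2.8561
Step 2: da*^2 = (-1.69)^2 = 2.8561
Step 3: db*^2 = 1.55^2 = 2.4025
Step 4: Sum = 2.8561 + 2.8561 + 2.4025 = 8.1147
Step 5: Delta E = sqrt(8.1147) = 2.85

2.85 Delta E


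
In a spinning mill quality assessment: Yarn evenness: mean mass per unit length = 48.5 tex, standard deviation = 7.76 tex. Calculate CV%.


Formula: CV% = (standard deviation / mean) * 100
Step 1: Ratio = 7.76 / 48.5 = 0.16
Step 2: CV% = 0.16 * 100 = 16.0%

16.0%


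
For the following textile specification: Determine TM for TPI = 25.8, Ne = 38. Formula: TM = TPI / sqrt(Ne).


Formula: TM = TPI / sqrt(Ne)
Step 1: sqrt(Ne) = sqrt(38) = 6.1644
Step 2: TM = 25.8 / 6.1644 = 4.19

4.19 TM


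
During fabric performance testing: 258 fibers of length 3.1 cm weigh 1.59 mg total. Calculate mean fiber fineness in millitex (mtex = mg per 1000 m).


Formula: fineness (mtex) = mass (mg) / total length (km) = (mass_mg / total_length_m) * 1000
Step 1: Convert fiber length: 3.1 cm = 0.031 m
Step 2: Total fiber length = 258 * 0.031 = 7.998 m
Step 3: Linear density = 1.59 mg / 7.998 m = 0.1988 mg/m
Step 4: fineness = 0.1988 * 1000 = 198.8 mtex

198.8 mtex


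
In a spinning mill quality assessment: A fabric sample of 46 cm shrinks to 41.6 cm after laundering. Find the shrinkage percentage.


Formula: Shrinkage% = ((L_before - L_after) / L_before) * 100
Step 1: Shrinkage = 46 - 41.6 = 4.4 cm
Step 2: Shrinkage% = (4.4 / 46) * 100
Step 3: Shrinkage% = 0.095652 * 100 = 9.5652% ≈ 9.6%

9.6%


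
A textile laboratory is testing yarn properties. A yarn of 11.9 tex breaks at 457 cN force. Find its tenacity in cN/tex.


Formula: Tenacity = Breaking force / Linear density
Tenacity = 457 cN / 11.9 tex
Tenacity = 38.40 cN/tex

38.40 cN/tex


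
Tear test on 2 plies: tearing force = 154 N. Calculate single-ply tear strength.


Formula: Per-ply strength = Total force / Number of plies
Per-ply = 154 N / 2
Per-ply = 77 N

77 N


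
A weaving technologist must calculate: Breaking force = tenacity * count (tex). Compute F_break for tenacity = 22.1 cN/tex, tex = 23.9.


Formula: Breaking force = Tenacity * Linear density
F = 22.1 cN/tex * 23.9 tex
F = 528.19 cN

528.19 cN


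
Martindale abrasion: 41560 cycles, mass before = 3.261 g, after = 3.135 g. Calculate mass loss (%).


Formula: Mass loss% = ((m_before - m_after) / m_before) * 100
Step 1: Mass loss = 3.261 - 3.135 = 0.126 g
Step 2: Ratio = 0.126 / 3.261 = 0.0386385
Step 3: Mass loss% = 0.0386385 * 100 = 3.86385% ≈ 3.86%

3.86%


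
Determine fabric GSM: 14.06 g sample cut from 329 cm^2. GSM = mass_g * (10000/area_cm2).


Formula: GSM = mass_g / area_m2
Step 1: Convert area: 329 cm^2 = 329 / 10000 = 0.0329 m^2
Step 2: GSM = 14.06 g / 0.0329 m^2 = 427.4 g/m^2

427.4 g/m^2


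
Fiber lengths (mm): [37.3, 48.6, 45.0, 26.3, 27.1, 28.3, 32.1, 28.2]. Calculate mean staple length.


Formula: Mean = sum of lengths / count
Sum = 37.3 + 48.6 + 45.0 + 26.3 + 27.1 + 28.3 + 32.1 + 28.2
Sum = 272.9 mm
Mean = 272.9 / 8 = 34.11 mm

34.11 mm


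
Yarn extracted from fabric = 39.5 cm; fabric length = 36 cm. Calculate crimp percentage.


Formula: Crimp% = ((L_yarn - L_fabric) / L_fabric) * 100
Step 1: Extension = 39.5 - 36 = 3.5 cm
Step 2: Crimp% = (3.5 / 36) * 100
Step 3: Crimp% = 0.097222 * 100 = 9.7222% ≈ 9.7%

9.7%


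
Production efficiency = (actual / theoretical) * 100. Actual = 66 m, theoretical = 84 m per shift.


Formula: Efficiency% = (Actual output / Theoretical output) * 100
Efficiency% = (66 / 84) * 100
Efficiency% = 0.785714 * 100 = 78.5714% ≈ 78.6%

78.6%


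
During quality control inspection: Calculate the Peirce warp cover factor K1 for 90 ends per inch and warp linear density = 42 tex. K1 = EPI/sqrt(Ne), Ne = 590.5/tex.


Formula: K1 = EPI / sqrt(Ne), with Ne = 590.5 / tex_warp
Step 1: Ne = 590.5 / 42 = 14.06
Step 2: sqrt(Ne) = sqrt(14.06) = 3.7497
Step 3: K1 = 90 / 3.7497 = 24.0

24.0


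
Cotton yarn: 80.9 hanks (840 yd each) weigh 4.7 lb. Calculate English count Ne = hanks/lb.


Formula: Ne = hanks / mass_lb
Substituting: Ne = 80.9 / 4.7
Ne = 17.2

17.2 Ne


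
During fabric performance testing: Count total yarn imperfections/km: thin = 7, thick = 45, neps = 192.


Formula: Total = thin places + thick places + neps
Total = 7 + 45 + 192
Total = 244 imperfections/km

244 imperfections/km


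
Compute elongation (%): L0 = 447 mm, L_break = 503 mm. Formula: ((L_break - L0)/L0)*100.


Formula: Elongation (%) = ((L_break - L0) / L0) * 100
Step 1: Extension = 503 - 447 = 56 mm
Step 2: Elongation = (56 / 447) * 100
Step 3: Elongation = 0.12528 * 100 = 12.528% ≈ 12.5%

12.5%


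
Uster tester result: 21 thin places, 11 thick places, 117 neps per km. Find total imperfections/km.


Formula: Total = thin places + thick places + neps
Total = 21 + 11 + 117
Total = 149 imperfections/km

149 imperfections/km


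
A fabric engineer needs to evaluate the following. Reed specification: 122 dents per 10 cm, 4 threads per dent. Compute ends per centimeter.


Formula: EPC = (dents per 10 cm * ends per dent) / 10
Step 1: Total ends per 10 cm = 122 * 4 = 488
Step 2: EPC = 488 / 10 = 48.8 ends/cm

48.8 ends/cm


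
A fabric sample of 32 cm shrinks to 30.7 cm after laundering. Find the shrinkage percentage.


Formula: Shrinkage% = ((L_before - L_after) / L_before) * 100
Step 1: Shrinkage = 32 - 30.7 = 1.3 cm
Step 2: Shrinkage% = (1.3 / 32) * 100
Step 3: Shrinkage% = 0.040625 * 100 = 4.0625% ≈ 4.1%

4.1%


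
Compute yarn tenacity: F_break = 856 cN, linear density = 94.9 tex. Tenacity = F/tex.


Formula: Tenacity = Breaking force / Linear density
Tenacity = 856 cN / 94.9 tex
Tenacity = 9.02 cN/tex

9.02 cN/tex


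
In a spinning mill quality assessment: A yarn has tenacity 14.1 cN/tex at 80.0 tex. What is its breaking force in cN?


Formula: Breaking force = Tenacity * Linear density
F = 14.1 cN/tex * 80.0 tex
F = 1128.00 cN

1128.00 cN


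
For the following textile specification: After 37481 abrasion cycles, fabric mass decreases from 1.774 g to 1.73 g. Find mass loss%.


Formula: Mass loss% = ((m_before - m_after) / m_before) * 100
Step 1: Mass loss = 1.774 - 1.73 = 0.044 g
Step 2: Ratio = 0.044 / 1.774 = 0.0248027
Step 3: Mass loss% = 0.0248027 * 100 = 2.48027% ≈ 2.48%

2.48%


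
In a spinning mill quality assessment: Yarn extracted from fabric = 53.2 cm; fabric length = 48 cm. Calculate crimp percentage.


Formula: Crimp% = ((L_yarn - L_fabric) / L_fabric) * 100
Step 1: Extension = 53.2 - 48 = 5.2 cm
Step 2: Crimp% = (5.2 / 48) * 100
Step 3: Crimp% = 0.108333 * 100 = 10.8333% ≈ 10.8%

10.8%


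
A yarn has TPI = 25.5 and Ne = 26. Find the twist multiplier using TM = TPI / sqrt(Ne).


Formula: TM = TPI / sqrt(Ne)
Step 1: sqrt(Ne) = sqrt(26) = 5.099
Step 2: TM = 25.5 / 5.099 = 5.00

5.00 TM


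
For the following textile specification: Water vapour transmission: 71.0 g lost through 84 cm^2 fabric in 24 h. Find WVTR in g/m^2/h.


Formula: WVTR = mass_loss / (area * time)
Step 1: Convert area: 84 cm^2 = 0.0084 m^2
Step 2: WVTR = 71.0 g / (0.0084 m^2 * 24 h)
Step 3: WVTR = 71.0 / 0.2016 = 352.2 g/m^2/h

352.2 g/m^2/h


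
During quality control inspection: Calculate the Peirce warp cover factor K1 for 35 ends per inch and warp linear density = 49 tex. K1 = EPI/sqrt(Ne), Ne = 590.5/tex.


Formula: K1 = EPI / sqrt(Ne), with Ne = 590.5 / tex_warp
Step 1: Ne = 590.5 / 49 = 12.051
Step 2: sqrt(Ne) = sqrt(12.051) = 3.4715
Step 3: K1 = 35 / 3.4715 = 10.1

10.1


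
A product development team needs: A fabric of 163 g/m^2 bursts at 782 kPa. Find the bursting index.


Formula: Bursting Index = Bursting Strength / Fabric GSM
BI = 782 kPa / 163 g/m^2
BI = 4.798 kPa/(g/m^2)

4.798 kPa/(g/m^2)


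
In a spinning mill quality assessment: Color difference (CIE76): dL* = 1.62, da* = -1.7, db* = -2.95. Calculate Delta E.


Formula: Delta E = sqrt(dL*^2 + da*^2 + db*^2)
Step 1: dL*^2 = 1.62^2 = 2.6244
Step 2: da*^2 = (-1.7)^2 = 2.89
Step 3: db*^2 = (-2.95)^2 = 8.7025
Step 4: Sum = 2.6244 + 2.89 + 8.7025 = 14.2169
Step 5: Delta E = sqrt(14.2169) = 3.77

3.77 Delta E


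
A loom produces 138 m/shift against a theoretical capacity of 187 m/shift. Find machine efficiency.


Formula: Efficiency% = (Actual output / Theoretical output) * 100
Efficiency% = (138 / 187) * 100
Efficiency% = 0.737968 * 100 = 73.7968% ≈ 73.8%

73.8%


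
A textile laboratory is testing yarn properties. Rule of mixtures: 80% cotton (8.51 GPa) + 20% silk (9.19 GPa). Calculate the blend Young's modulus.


Formula: Blend property = (fraction_A * property_A) + (fraction_B * property_B)
Step 1: Contribution A = 80/100 * 8.51 GPa = 6.808 GPa
Step 2: Contribution B = 20/100 * 9.19 GPa = 1.838 GPa
Step 3: Blend Young's modulus = 6.808 + 1.838 = 8.646 GPa

8.646 GPa


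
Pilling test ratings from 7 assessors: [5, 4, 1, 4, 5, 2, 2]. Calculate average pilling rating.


Formula: Mean = sum / count
Sum = 5 + 4 + 1 + 4 + 5 + 2 + 2 = 23
Mean = 23 / 7 = 3.3

3.3


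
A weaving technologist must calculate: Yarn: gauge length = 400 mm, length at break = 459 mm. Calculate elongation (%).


Formula: Elongation (%) = ((L_break - L0) / L0) * 100
Step 1: Extension = 459 - 400 = 59 mm
Step 2: Elongation = (59 / 400) * 100
Step 3: Elongation = 0.1475 * 100 = 14.75% ≈ 14.8%

14.8%


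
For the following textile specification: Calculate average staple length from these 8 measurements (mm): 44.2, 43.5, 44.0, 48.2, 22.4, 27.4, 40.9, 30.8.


Formula: Mean = sum of lengths / count
Sum = 44.2 + 43.5 + 44.0 + 48.2 + 22.4 + 27.4 + 40.9 + 30.8
Sum = 301.4 mm
Mean = 301.4 / 8 = 37.68 mm

37.68 mm


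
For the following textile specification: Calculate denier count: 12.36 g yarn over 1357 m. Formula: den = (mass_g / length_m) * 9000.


Formula: den = (mass_g / length_m) * 9000
Substituting: den = (12.36 / 1357) * 9000
Intermediate: 12.36 / 1357 = 0.00910833 g/m
den = 0.00910833 * 9000 = 82.0 denier

82.0 denier


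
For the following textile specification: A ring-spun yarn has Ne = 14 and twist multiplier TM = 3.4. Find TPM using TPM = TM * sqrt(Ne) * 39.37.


Formula: TPM = TM * sqrt(Ne) * 39.37
Step 1: sqrt(Ne) = sqrt(14) = 3.7417
Step 2: TM * sqrt(Ne) = 3.4 * 3.7417 = 12.7218
Step 3: TPM = 12.7218 * 39.37 = 501 twists/m

501 twists/m


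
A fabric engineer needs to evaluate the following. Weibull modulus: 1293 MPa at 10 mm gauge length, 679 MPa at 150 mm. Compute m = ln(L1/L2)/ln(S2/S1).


Formula: m = ln(L1/L2) / ln(S2/S1)
Step 1: ln(L1/L2) = ln(10/150) = -2.70805
Step 2: S2/S1 = 679/1293 = 0.52514
Step 3: ln(S2/S1) = ln(0.52514) = -0.64409
Step 4: m = -2.70805 / -0.64409 = 4.20

4.20 (Weibull m)


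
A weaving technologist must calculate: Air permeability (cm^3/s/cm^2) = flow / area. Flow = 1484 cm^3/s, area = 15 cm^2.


Formula: Air Permeability = Airflow / Test Area
AP = 1484 cm^3/s / 15 cm^2
AP = 98.9 cm^3/s/cm^2

98.9 cm^3/s/cm^2


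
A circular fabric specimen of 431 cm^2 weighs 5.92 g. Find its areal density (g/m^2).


Formula: GSM = mass_g / area_m2
Step 1: Convert area: 431 cm^2 = 431 / 10000 = 0.0431 m^2
Step 2: GSM = 5.92 g / 0.0431 m^2 = 137.4 g/m^2

137.4 g/m^2


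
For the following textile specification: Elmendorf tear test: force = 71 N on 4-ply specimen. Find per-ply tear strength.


Formula: Per-ply strength = Total force / Number of plies
Per-ply = 71 N / 4
Per-ply = 17.75 N

17.75 N


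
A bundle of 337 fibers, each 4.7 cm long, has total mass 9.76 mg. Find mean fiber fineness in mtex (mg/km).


Formula: fineness (mtex) = mass (mg) / total length (km) = (mass_mg / total_length_m) * 1000
Step 1: Convert fiber length: 4.7 cm = 0.047 m
Step 2: Total fiber length = 337 * 0.047 = 15.839 m
Step 3: Linear density = 9.76 mg / 15.839 m = 0.6162 mg/m
Step 4: fineness = 0.6162 * 1000 = 616.2 mtex

616.2 mtex


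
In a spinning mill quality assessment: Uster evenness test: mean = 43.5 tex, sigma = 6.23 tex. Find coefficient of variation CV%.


Formula: CV% = (standard deviation / mean) * 100
Step 1: Ratio = 6.23 / 43.5 = 0.143218
Step 2: CV% = 0.143218 * 100 = 14.3218% ≈ 14.3%

14.3%


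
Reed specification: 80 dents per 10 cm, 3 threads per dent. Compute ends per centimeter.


Formula: EPC = (dents per 10 cm * ends per dent) / 10
Step 1: Total ends per 10 cm = 80 * 3 = 240
Step 2: EPC = 240 / 10 = 24.0 ends/cm

24.0 ends/cm


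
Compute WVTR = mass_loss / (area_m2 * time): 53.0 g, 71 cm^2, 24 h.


Formula: WVTR = mass_loss / (area * time)
Step 1: Convert area: 71 cm^2 = 0.0071 m^2
Step 2: WVTR = 53.0 g / (0.0071 m^2 * 24 h)
Step 3: WVTR = 53.0 / 0.1704 = 311.0 g/m^2/h

311.0 g/m^2/h


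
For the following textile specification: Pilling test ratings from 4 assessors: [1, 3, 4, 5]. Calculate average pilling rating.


Formula: Mean = sum / count
Sum = 1 + 3 + 4 + 5 = 13
Mean = 13 / 4 = 3.3

3.3


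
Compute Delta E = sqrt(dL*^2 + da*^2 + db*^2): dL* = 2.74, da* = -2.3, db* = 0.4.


Formula: Delta E = sqrt(dL*^2 + da*^2 + db*^2)
Step 1: dL*^2 = 2.74^2 = 7.5076
Step 2: da*^2 = (-2.3)^2 = 5.29
Step 3: db*^2 = 0.4^2 = 0.16
Step 4: Sum = 7.5076 + 5.29 + 0.16 = 12.9576
Step 5: Delta E = sqrt(12.9576) = 3.6

3.6 Delta E


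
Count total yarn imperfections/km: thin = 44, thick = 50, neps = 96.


Formula: Total = thin places + thick places + neps
Total = 44 + 50 + 96
Total = 190 imperfections/km

190 imperfections/km


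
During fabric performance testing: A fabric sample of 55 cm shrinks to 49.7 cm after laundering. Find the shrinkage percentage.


Formula: Shrinkage% = ((L_before - L_after) / L_before) * 100
Step 1: Shrinkage = 55 - 49.7 = 5.3 cm
Step 2: Shrinkage% = (5.3 / 55) * 100
Step 3: Shrinkage% = 0.096364 * 100 = 9.6364% ≈ 9.6%

9.6%


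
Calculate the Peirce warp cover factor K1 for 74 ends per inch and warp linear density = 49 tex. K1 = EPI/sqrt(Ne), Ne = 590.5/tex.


Formula: K1 = EPI / sqrt(Ne), with Ne = 590.5 / tex_warp
Step 1: Ne = 590.5 / 49 = 12.051
Step 2: sqrt(Ne) = sqrt(12.051) = 3.4715
Step 3: K1 = 74 / 3.4715 = 21.3

21.3


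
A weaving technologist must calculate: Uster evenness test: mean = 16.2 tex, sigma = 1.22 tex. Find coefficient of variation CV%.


Formula: CV% = (standard deviation / mean) * 100
Step 1: Ratio = 1.22 / 16.2 = 0.075309
Step 2: CV% = 0.075309 * 100 = 7.5309% ≈ 7.5%

7.5%


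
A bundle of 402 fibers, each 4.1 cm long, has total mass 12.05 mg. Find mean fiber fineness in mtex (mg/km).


Formula: fineness (mtex) = mass (mg) / total length (km) = (mass_mg / total_length_m) * 1000
Step 1: Convert fiber length: 4.1 cm = 0.041 m
Step 2: Total fiber length = 402 * 0.041 = 16.482 m
Step 3: Linear density = 12.05 mg / 16.482 m = 0.7311 mg/m
Step 4: fineness = 0.7311 * 1000 = 731.1 mtex

731.1 mtex


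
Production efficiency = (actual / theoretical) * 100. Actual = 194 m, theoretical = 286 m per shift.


Formula: Efficiency% = (Actual output / Theoretical output) * 100
Efficiency% = (194 / 286) * 100
Efficiency% = 0.678322 * 100 = 67.8322% ≈ 67.8%

67.8%


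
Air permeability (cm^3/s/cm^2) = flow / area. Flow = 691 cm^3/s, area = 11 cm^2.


Formula: Air Permeability = Airflow / Test Area
AP = 691 cm^3/s / 11 cm^2
AP = 62.8 cm^3/s/cm^2

62.8 cm^3/s/cm^2


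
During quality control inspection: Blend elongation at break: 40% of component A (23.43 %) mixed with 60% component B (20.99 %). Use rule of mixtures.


Formula: Blend property = (fraction_A * property_A) + (fraction_B * property_B)
Step 1: Contribution A = 40/100 * 23.43 % = 9.372 %
Step 2: Contribution B = 60/100 * 20.99 % = 12.594 %
Step 3: Blend elongation at break = 9.372 + 12.594 = 21.966 %

21.966 %


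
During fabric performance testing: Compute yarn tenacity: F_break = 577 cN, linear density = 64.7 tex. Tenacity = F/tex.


Formula: Tenacity = Breaking force / Linear density
Tenacity = 577 cN / 64.7 tex
Tenacity = 8.92 cN/tex

8.92 cN/tex


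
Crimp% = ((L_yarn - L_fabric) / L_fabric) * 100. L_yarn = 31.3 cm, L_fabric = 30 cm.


Formula: Crimp% = ((L_yarn - L_fabric) / L_fabric) * 100
Step 1: Extension = 31.3 - 30 = 1.3 cm
Step 2: Crimp% = (1.3 / 30) * 100
Step 3: Crimp% = 0.043333 * 100 = 4.3333% ≈ 4.3%

4.3%


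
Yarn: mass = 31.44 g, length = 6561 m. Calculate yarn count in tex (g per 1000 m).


Formula: Tex = (mass_g / length_m) * 1000
Substituting: Tex = (31.44 / 6561) * 1000
Intermediate: 31.44 / 6561 = 0.00479195 g/m
Tex = 0.00479195 * 1000 = 4.79 tex

4.79 tex


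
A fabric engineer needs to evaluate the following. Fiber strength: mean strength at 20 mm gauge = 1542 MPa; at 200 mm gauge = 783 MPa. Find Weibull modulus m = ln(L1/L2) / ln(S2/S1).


Formula: m = ln(L1/L2) / ln(S2/S1)
Step 1: ln(L1/L2) = ln(20/200) = -2.30259
Step 2: S2/S1 = 783/1542 = 0.50778
Step 3: ln(S2/S1) = ln(0.50778) = -0.67771
Step 4: m = -2.30259 / -0.67771 = 3.40

3.40 (Weibull m)


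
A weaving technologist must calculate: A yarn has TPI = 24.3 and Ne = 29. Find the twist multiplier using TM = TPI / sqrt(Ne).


Formula: TM = TPI / sqrt(Ne)
Step 1: sqrt(Ne) = sqrt(29) = 5.3852
Step 2: TM = 24.3 / 5.3852 = 4.51

4.51 TM


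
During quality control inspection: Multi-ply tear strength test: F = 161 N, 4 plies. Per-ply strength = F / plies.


Formula: Per-ply strength = Total force / Number of plies
Per-ply = 161 N / 4
Per-ply = 40.25 N

40.25 N


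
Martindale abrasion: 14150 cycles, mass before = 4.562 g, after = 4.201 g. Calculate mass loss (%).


Formula: Mass loss% = ((m_before - m_after) / m_before) * 100
Step 1: Mass loss = 4.562 - 4.201 = 0.361 g
Step 2: Ratio = 0.361 / 4.562 = 0.079132
Step 3: Mass loss% = 0.079132 * 100 = 7.9132% ≈ 7.91%

7.91%


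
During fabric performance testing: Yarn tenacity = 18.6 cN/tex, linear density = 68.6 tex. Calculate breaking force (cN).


Formula: Breaking force = Tenacity * Linear density
F = 18.6 cN/tex * 68.6 tex
F = 1275.96 cN

1275.96 cN


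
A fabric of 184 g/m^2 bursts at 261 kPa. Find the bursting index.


Formula: Bursting Index = Bursting Strength / Fabric GSM
BI = 261 kPa / 184 g/m^2
BI = 1.418 kPa/(g/m^2)

1.418 kPa/(g/m^2)


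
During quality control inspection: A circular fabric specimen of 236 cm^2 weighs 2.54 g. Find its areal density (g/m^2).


Formula: GSM = mass_g / area_m2
Step 1: Convert area: 236 cm^2 = 236 / 10000 = 0.0236 m^2
Step 2: GSM = 2.54 g / 0.0236 m^2 = 107.6 g/m^2

107.6 g/m^2


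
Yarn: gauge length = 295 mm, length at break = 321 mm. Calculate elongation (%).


Formula: Elongation (%) = ((L_break - L0) / L0) * 100
Step 1: Extension = 321 - 295 = 26 mm
Step 2: Elongation = (26 / 295) * 100
Step 3: Elongation = 0.088136 * 100 = 8.8136% ≈ 8.8%

8.8%


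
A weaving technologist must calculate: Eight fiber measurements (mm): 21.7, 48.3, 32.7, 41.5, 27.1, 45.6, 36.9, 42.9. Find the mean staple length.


Formula: Mean = sum of lengths / count
Sum = 21.7 + 48.3 + 32.7 + 41.5 + 27.1 + 45.6 + 36.9 + 42.9
Sum = 296.7 mm
Mean = 296.7 / 8 = 37.09 mm

37.09 mm


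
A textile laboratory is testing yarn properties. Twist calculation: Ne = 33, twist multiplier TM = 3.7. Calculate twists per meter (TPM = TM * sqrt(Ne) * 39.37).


Formula: TPM = TM * sqrt(Ne) * 39.37
Step 1: sqrt(Ne) = sqrt(33) = 5.7446
Step 2: TM * sqrt(Ne) = 3.7 * 5.7446 = 21.255
Step 3: TPM = 21.255 * 39.37 = 837 twists/m

837 twists/m


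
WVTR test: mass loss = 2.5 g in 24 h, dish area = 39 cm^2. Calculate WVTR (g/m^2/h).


Formula: WVTR = mass_loss / (area * time)
Step 1: Convert area: 39 cm^2 = 0.0039 m^2
Step 2: WVTR = 2.5 g / (0.0039 m^2 * 24 h)
Step 3: WVTR = 2.5 / 0.0936 = 26.7 g/m^2/h

26.7 g/m^2/h


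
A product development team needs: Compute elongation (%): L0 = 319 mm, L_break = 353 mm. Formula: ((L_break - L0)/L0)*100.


Formula: Elongation (%) = ((L_break - L0) / L0) * 100
Step 1: Extension = 353 - 319 = 34 mm
Step 2: Elongation = (34 / 319) * 100
Step 3: Elongation = 0.106583 * 100 = 10.6583% ≈ 10.7%

10.7%


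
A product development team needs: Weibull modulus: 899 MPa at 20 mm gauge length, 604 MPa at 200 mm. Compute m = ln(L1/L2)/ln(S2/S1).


Formula: m = ln(L1/L2) / ln(S2/S1)
Step 1: ln(L1/L2) = ln(20/200) = -2.30259
Step 2: S2/S1 = 604/899 = 0.67186
Step 3: ln(S2/S1) = ln(0.67186) = -0.39771
Step 4: m = -2.30259 / -0.39771 = 5.79

5.79 (Weibull m)


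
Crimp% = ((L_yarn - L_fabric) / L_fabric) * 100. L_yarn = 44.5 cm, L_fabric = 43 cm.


Formula: Crimp% = ((L_yarn - L_fabric) / L_fabric) * 100
Step 1: Extension = 44.5 - 43 = 1.5 cm
Step 2: Crimp% = (1.5 / 43) * 100
Step 3: Crimp% = 0.034884 * 100 = 3.4884% ≈ 3.5%

3.5%


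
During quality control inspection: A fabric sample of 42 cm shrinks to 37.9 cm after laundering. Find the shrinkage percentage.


Formula: Shrinkage% = ((L_before - L_after) / L_before) * 100
Step 1: Shrinkage = 42 - 37.9 = 4.1 cm
Step 2: Shrinkage% = (4.1 / 42) * 100
Step 3: Shrinkage% = 0.097619 * 100 = 9.7619% ≈ 9.8%

9.8%


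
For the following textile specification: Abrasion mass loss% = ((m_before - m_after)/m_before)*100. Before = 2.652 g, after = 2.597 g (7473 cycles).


Formula: Mass loss% = ((m_before - m_after) / m_before) * 100
Step 1: Mass loss = 2.652 - 2.597 = 0.055 g
Step 2: Ratio = 0.055 / 2.652 = 0.0207391
Step 3: Mass loss% = 0.0207391 * 100 = 2.07391% ≈ 2.07%

2.07%


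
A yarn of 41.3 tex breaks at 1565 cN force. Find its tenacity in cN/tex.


Formula: Tenacity = Breaking force / Linear density
Tenacity = 1565 cN / 41.3 tex
Tenacity = 37.89 cN/tex

37.89 cN/tex


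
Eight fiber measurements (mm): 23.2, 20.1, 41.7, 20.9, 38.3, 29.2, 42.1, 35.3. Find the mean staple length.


Formula: Mean = sum of lengths / count
Sum = 23.2 + 20.1 + 41.7 + 20.9 + 38.3 + 29.2 + 42.1 + 35.3
Sum = 250.8 mm
Mean = 250.8 / 8 = 31.35 mm

31.35 mm


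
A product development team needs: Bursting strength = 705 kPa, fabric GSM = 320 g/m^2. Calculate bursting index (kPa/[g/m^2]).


Formula: Bursting Index = Bursting Strength / Fabric GSM
BI = 705 kPa / 320 g/m^2
BI = 2.203 kPa/(g/m^2)

2.203 kPa/(g/m^2)


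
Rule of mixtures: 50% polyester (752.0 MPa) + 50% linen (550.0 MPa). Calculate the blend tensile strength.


Formula: Blend property = (fraction_A * property_A) + (fraction_B * property_B)
Step 1: Contribution A = 50/100 * 752.0 MPa = 376.0 MPa
Step 2: Contribution B = 50/100 * 550.0 MPa = 275.0 MPa
Step 3: Blend tensile strength = 376.0 + 275.0 = 651.0 MPa

651.0 MPa


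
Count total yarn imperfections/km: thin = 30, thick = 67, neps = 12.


Formula: Total = thin places + thick places + neps
Total = 30 + 67 + 12
Total = 109 imperfections/km

109 imperfections/km


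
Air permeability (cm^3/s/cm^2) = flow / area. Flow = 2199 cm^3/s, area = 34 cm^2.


Formula: Air Permeability = Airflow / Test Area
AP = 2199 cm^3/s / 34 cm^2
AP = 64.7 cm^3/s/cm^2

64.7 cm^3/s/cm^2


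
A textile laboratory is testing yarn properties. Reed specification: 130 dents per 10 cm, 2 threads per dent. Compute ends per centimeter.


Formula: EPC = (dents per 10 cm * ends per dent) / 10
Step 1: Total ends per 10 cm = 130 * 2 = 260
Step 2: EPC = 260 / 10 = 26.0 ends/cm

26.0 ends/cm


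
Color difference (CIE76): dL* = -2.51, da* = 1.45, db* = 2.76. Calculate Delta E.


Formula: Delta E = sqrt(dL*^2 + da*^2 + db*^2)
Step 1: dL*^2 = (-2.51)^2 = 6.3001
Step 2: da*^2 = 1.45^2 = 2.1025
Step 3: db*^2 = 2.76^2 = 7.6176
Step 4: Sum = 6.3001 + 2.1025 + 7.6176 = 16.0202
Step 5: Delta E = sqrt(16.0202) = 4.0

4.0 Delta E


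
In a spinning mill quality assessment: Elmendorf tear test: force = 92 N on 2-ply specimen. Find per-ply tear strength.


Formula: Per-ply strength = Total force / Number of plies
Per-ply = 92 N / 2
Per-ply = 46 N

46 N


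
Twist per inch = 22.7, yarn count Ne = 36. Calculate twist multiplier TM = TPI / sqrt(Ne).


Formula: TM = TPI / sqrt(Ne)
Step 1: sqrt(Ne) = sqrt(36) = 6
Step 2: TM = 22.7 / 6 = 3.78

3.78 TM


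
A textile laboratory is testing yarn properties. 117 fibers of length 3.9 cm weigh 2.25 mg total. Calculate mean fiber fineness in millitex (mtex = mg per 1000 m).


Formula: fineness (mtex) = mass (mg) / total length (km) = (mass_mg / total_length_m) * 1000
Step 1: Convert fiber length: 3.9 cm = 0.039 m
Step 2: Total fiber length = 117 * 0.039 = 4.563 m
Step 3: Linear density = 2.25 mg / 4.563 m = 0.4931 mg/m
Step 4: fineness = 0.4931 * 1000 = 493.1 mtex

493.1 mtex


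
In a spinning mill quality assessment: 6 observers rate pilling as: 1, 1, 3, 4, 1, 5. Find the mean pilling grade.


Formula: Mean = sum / count
Sum = 1 + 1 + 3 + 4 + 1 + 5 = 15
Mean = 15 / 6 = 2.5

2.5


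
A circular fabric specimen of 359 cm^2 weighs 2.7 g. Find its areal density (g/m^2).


Formula: GSM = mass_g / area_m2
Step 1: Convert area: 359 cm^2 = 359 / 10000 = 0.0359 m^2
Step 2: GSM = 2.7 g / 0.0359 m^2 = 75.2 g/m^2

75.2 g/m^2


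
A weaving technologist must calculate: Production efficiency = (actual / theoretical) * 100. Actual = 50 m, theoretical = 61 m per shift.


Formula: Efficiency% = (Actual output / Theoretical output) * 100
Efficiency% = (50 / 61) * 100
Efficiency% = 0.819672 * 100 = 81.9672% ≈ 82.0%

82.0%


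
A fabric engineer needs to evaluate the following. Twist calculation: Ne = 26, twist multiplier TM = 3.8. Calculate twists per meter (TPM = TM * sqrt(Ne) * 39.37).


Formula: TPM = TM * sqrt(Ne) * 39.37
Step 1: sqrt(Ne) = sqrt(26) = 5.099
Step 2: TM * sqrt(Ne) = 3.8 * 5.099 = 19.3762
Step 3: TPM = 19.3762 * 39.37 = 763 twists/m

763 twists/m


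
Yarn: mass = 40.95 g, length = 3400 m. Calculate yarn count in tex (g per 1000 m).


Formula: Tex = (mass_g / length_m) * 1000
Substituting: Tex = (40.95 / 3400) * 1000
Intermediate: 40.95 / 3400 = 0.01204412 g/m
Tex = 0.01204412 * 1000 = 12.04 tex

12.04 tex


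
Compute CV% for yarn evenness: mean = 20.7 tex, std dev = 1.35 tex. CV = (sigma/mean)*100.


Formula: CV% = (standard deviation / mean) * 100
Step 1: Ratio = 1.35 / 20.7 = 0.065217
Step 2: CV% = 0.065217 * 100 = 6.5217% ≈ 6.5%

6.5%


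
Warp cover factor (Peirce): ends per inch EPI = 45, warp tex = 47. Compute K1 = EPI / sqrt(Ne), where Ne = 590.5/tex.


Formula: K1 = EPI / sqrt(Ne), with Ne = 590.5 / tex_warp
Step 1: Ne = 590.5 / 47 = 12.564
Step 2: sqrt(Ne) = sqrt(12.564) = 3.5446
Step 3: K1 = 45 / 3.5446 = 12.7

12.7


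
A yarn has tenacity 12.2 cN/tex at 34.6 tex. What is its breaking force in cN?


Formula: Breaking force = Tenacity * Linear density
F = 12.2 cN/tex * 34.6 tex
F = 422.12 cN

422.12 cN


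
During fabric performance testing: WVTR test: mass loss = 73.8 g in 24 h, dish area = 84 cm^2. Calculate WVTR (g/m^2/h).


Formula: WVTR = mass_loss / (area * time)
Step 1: Convert area: 84 cm^2 = 0.0084 m^2
Step 2: WVTR = 73.8 g / (0.0084 m^2 * 24 h)
Step 3: WVTR = 73.8 / 0.2016 = 366.1 g/m^2/h

366.1 g/m^2/h


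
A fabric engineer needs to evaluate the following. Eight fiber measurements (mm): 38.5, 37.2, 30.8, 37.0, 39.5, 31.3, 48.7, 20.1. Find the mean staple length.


Formula: Mean = sum of lengths / count
Sum = 38.5 + 37.2 + 30.8 + 37.0 + 39.5 + 31.3 + 48.7 + 20.1
Sum = 283.1 mm
Mean = 283.1 / 8 = 35.39 mm

35.39 mm


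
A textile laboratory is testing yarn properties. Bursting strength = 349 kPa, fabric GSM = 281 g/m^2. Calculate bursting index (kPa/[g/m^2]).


Formula: Bursting Index = Bursting Strength / Fabric GSM
BI = 349 kPa / 281 g/m^2
BI = 1.242 kPa/(g/m^2)

1.242 kPa/(g/m^2)


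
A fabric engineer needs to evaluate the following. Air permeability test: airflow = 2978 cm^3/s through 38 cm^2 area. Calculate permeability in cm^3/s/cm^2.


Formula: Air Permeability = Airflow / Test Area
AP = 2978 cm^3/s / 38 cm^2
AP = 78.4 cm^3/s/cm^2

78.4 cm^3/s/cm^2


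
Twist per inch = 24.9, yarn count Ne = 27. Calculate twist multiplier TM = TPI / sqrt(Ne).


Formula: TM = TPI / sqrt(Ne)
Step 1: sqrt(Ne) = sqrt(27) = 5.1962
Step 2: TM = 24.9 / 5.1962 = 4.79

4.79 TM


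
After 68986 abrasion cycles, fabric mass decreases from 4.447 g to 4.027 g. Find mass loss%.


Formula: Mass loss% = ((m_before - m_after) / m_before) * 100
Step 1: Mass loss = 4.447 - 4.027 = 0.42 g
Step 2: Ratio = 0.42 / 4.447 = 0.0944457
Step 3: Mass loss% = 0.0944457 * 100 = 9.44457% ≈ 9.44%

9.44%


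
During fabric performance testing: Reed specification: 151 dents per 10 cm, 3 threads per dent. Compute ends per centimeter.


Formula: EPC = (dents per 10 cm * ends per dent) / 10
Step 1: Total ends per 10 cm = 151 * 3 = 453
Step 2: EPC = 453 / 10 = 45.3 ends/cm

45.3 ends/cm


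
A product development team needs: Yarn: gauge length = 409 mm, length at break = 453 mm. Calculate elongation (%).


Formula: Elongation (%) = ((L_break - L0) / L0) * 100
Step 1: Extension = 453 - 409 = 44 mm
Step 2: Elongation = (44 / 409) * 100
Step 3: Elongation = 0.107579 * 100 = 10.7579% ≈ 10.8%

10.8%


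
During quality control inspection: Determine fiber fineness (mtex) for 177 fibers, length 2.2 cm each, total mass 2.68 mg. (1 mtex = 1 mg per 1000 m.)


Formula: fineness (mtex) = mass (mg) / total length (km) = (mass_mg / total_length_m) * 1000
Step 1: Convert fiber length: 2.2 cm = 0.022 m
Step 2: Total fiber length = 177 * 0.022 = 3.894 m
Step 3: Linear density = 2.68 mg / 3.894 m = 0.6882 mg/m
Step 4: fineness = 0.6882 * 1000 = 688.2 mtex

688.2 mtex


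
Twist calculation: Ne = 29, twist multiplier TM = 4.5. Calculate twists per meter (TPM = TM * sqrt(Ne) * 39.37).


Formula: TPM = TM * sqrt(Ne) * 39.37
Step 1: sqrt(Ne) = sqrt(29) = 5.3852
Step 2: TM * sqrt(Ne) = 4.5 * 5.3852 = 24.2334
Step 3: TPM = 24.2334 * 39.37 = 954 twists/m

954 twists/m


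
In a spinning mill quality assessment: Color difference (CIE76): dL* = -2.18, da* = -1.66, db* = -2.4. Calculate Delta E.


Formula: Delta E = sqrt(dL*^2 + da*^2 + db*^2)
Step 1: dL*^2 = (-2.18)^2 = 4.7524
Step 2: da*^2 = (-1.66)^2 = 2.7556
Step 3: db*^2 = (-2.4)^2 = 5.76
Step 4: Sum = 4.7524 + 2.7556 + 5.76 = 13.268
Step 5: Delta E = sqrt(13.268) = 3.64

3.64 Delta E


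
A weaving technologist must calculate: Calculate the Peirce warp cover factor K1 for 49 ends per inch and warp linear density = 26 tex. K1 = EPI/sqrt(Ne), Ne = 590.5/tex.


Formula: K1 = EPI / sqrt(Ne), with Ne = 590.5 / tex_warp
Step 1: Ne = 590.5 / 26 = 22.712
Step 2: sqrt(Ne) = sqrt(22.712) = 4.7657
Step 3: K1 = 49 / 4.7657 = 10.3

10.3


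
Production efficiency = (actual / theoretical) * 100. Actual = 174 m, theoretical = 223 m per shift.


Formula: Efficiency% = (Actual output / Theoretical output) * 100
Efficiency% = (174 / 223) * 100
Efficiency% = 0.780269 * 100 = 78.0269% ≈ 78.0%

78.0%


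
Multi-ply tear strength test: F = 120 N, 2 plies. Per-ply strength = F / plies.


Formula: Per-ply strength = Total force / Number of plies
Per-ply = 120 N / 2
Per-ply = 60 N

60 N


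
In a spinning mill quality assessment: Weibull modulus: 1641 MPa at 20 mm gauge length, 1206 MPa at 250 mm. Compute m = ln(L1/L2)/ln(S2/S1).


Formula: m = ln(L1/L2) / ln(S2/S1)
Step 1: ln(L1/L2) = ln(20/250) = -2.52573
Step 2: S2/S1 = 1206/1641 = 0.73492
Step 3: ln(S2/S1) = ln(0.73492) = -0.30799
Step 4: m = -2.52573 / -0.30799 = 8.20

8.20 (Weibull m)


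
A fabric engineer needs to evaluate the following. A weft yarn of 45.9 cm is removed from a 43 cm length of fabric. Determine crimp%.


Formula: Crimp% = ((L_yarn - L_fabric) / L_fabric) * 100
Step 1: Extension = 45.9 - 43 = 2.9 cm
Step 2: Crimp% = (2.9 / 43) * 100
Step 3: Crimp% = 0.067442 * 100 = 6.7442% ≈ 6.7%

6.7%


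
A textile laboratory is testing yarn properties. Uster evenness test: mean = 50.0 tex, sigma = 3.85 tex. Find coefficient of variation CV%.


Formula: CV% = (standard deviation / mean) * 100
Step 1: Ratio = 3.85 / 50.0 = 0.077
Step 2: CV% = 0.077 * 100 = 7.7%

7.7%


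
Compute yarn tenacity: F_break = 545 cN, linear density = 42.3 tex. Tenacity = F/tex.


Formula: Tenacity = Breaking force / Linear density
Tenacity = 545 cN / 42.3 tex
Tenacity = 12.88 cN/tex

12.88 cN/tex


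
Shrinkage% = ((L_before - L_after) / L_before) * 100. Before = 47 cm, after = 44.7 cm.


Formula: Shrinkage% = ((L_before - L_after) / L_before) * 100
Step 1: Shrinkage = 47 - 44.7 = 2.3 cm
Step 2: Shrinkage% = (2.3 / 47) * 100
Step 3: Shrinkage% = 0.048936 * 100 = 4.8936% ≈ 4.9%

4.9%


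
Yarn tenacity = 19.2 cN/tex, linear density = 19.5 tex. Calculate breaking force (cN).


Formula: Breaking force = Tenacity * Linear density
F = 19.2 cN/tex * 19.5 tex
F = 374.40 cN

374.40 cN


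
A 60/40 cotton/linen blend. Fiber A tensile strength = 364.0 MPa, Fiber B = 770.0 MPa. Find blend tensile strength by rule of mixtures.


Formula: Blend property = (fraction_A * property_A) + (fraction_B * property_B)
Step 1: Contribution A = 60/100 * 364.0 MPa = 218.4 MPa
Step 2: Contribution B = 40/100 * 770.0 MPa = 308.0 MPa
Step 3: Blend tensile strength = 218.4 + 308.0 = 526.4 MPa

526.4 MPa


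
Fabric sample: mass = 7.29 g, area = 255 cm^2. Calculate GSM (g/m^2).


Formula: GSM = mass_g / area_m2
Step 1: Convert area: 255 cm^2 = 255 / 10000 = 0.0255 m^2
Step 2: GSM = 7.29 g / 0.0255 m^2 = 285.9 g/m^2

285.9 g/m^2


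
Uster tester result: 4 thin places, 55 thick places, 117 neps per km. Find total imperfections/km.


Formula: Total = thin places + thick places + neps
Total = 4 + 55 + 117
Total = 176 imperfections/km

176 imperfections/km


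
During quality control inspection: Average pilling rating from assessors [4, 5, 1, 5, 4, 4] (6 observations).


Formula: Mean = sum / count
Sum = 4 + 5 + 1 + 5 + 4 + 4 = 23
Mean = 23 / 6 = 3.8

3.8


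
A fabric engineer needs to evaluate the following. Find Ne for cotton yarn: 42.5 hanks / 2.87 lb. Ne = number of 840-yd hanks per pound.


Formula: Ne = hanks / mass_lb
Substituting: Ne = 42.5 / 2.87
Ne = 14.8

14.8 Ne


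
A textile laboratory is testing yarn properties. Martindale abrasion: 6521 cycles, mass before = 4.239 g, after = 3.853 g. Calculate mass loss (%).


Formula: Mass loss% = ((m_before - m_after) / m_before) * 100
Step 1: Mass loss = 4.239 - 3.853 = 0.386 g
Step 2: Ratio = 0.386 / 4.239 = 0.0910592
Step 3: Mass loss% = 0.0910592 * 100 = 9.10592% ≈ 9.11%

9.11%


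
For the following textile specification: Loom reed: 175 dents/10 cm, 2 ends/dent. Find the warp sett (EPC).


Formula: EPC = (dents per 10 cm * ends per dent) / 10
Step 1: Total ends per 10 cm = 175 * 2 = 350
Step 2: EPC = 350 / 10 = 35.0 ends/cm

35.0 ends/cm


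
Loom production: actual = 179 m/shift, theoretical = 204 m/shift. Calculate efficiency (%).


Formula: Efficiency% = (Actual output / Theoretical output) * 100
Efficiency% = (179 / 204) * 100
Efficiency% = 0.877451 * 100 = 87.7451% ≈ 87.7%

87.7%


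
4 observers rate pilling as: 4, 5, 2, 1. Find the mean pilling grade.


Formula: Mean = sum / count
Sum = 4 + 5 + 2 + 1 = 12
Mean = 12 / 4 = 3.0

3.0


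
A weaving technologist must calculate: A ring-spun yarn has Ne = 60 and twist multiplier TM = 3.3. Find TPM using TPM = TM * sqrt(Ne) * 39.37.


Formula: TPM = TM * sqrt(Ne) * 39.37
Step 1: sqrt(Ne) = sqrt(60) = 7.746
Step 2: TM * sqrt(Ne) = 3.3 * 7.746 = 25.5618
Step 3: TPM = 25.5618 * 39.37 = 1006 twists/m

1006 twists/m


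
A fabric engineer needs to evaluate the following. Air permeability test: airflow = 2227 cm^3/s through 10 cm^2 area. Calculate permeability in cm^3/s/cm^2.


Formula: Air Permeability = Airflow / Test Area
AP = 2227 cm^3/s / 10 cm^2
AP = 222.7 cm^3/s/cm^2

222.7 cm^3/s/cm^2


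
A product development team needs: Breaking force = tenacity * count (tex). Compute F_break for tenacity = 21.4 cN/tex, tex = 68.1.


Formula: Breaking force = Tenacity * Linear density
F = 21.4 cN/tex * 68.1 tex
F = 1457.34 cN

1457.34 cN


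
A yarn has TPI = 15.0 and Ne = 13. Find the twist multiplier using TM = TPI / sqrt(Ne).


Formula: TM = TPI / sqrt(Ne)
Step 1: sqrt(Ne) = sqrt(13) = 3.6056
Step 2: TM = 15.0 / 3.6056 = 4.16

4.16 TM


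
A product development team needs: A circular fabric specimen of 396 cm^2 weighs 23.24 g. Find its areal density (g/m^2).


Formula: GSM = mass_g / area_m2
Step 1: Convert area: 396 cm^2 = 396 / 10000 = 0.0396 m^2
Step 2: GSM = 23.24 g / 0.0396 m^2 = 586.9 g/m^2

586.9 g/m^2


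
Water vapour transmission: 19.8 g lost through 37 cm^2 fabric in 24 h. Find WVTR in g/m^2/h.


Formula: WVTR = mass_loss / (area * time)
Step 1: Convert area: 37 cm^2 = 0.0037 m^2
Step 2: WVTR = 19.8 g / (0.0037 m^2 * 24 h)
Step 3: WVTR = 19.8 / 0.0888 = 223.0 g/m^2/h

223.0 g/m^2/h


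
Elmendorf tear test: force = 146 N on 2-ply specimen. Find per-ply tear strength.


Formula: Per-ply strength = Total force / Number of plies
Per-ply = 146 N / 2
Per-ply = 73 N

73 N


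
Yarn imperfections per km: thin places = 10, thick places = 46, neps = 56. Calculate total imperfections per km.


Formula: Total = thin places + thick places + neps
Total = 10 + 46 + 56
Total = 112 imperfections/km

112 imperfections/km


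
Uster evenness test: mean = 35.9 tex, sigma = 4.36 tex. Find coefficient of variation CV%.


Formula: CV% = (standard deviation / mean) * 100
Step 1: Ratio = 4.36 / 35.9 = 0.121448
Step 2: CV% = 0.121448 * 100 = 12.1448% ≈ 12.1%

12.1%


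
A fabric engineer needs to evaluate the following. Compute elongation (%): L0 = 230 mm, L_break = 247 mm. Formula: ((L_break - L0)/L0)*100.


Formula: Elongation (%) = ((L_break - L0) / L0) * 100
Step 1: Extension = 247 - 230 = 17 mm
Step 2: Elongation = (17 / 230) * 100
Step 3: Elongation = 0.073913 * 100 = 7.3913% ≈ 7.4%

7.4%


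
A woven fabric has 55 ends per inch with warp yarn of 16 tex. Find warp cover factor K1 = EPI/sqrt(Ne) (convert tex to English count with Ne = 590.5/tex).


Formula: K1 = EPI / sqrt(Ne), with Ne = 590.5 / tex_warp
Step 1: Ne = 590.5 / 16 = 36.906
Step 2: sqrt(Ne) = sqrt(36.906) = 6.075
Step 3: K1 = 55 / 6.075 = 9.1

9.1


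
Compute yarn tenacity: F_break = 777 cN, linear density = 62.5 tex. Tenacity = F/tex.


Formula: Tenacity = Breaking force / Linear density
Tenacity = 777 cN / 62.5 tex
Tenacity = 12.43 cN/tex

12.43 cN/tex
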